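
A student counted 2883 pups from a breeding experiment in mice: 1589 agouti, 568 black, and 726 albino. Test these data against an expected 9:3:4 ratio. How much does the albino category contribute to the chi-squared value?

0.038

Expected counts for N = 2883 under a 9:3:4 ratio (total parts = 16):
  agouti: 2883 × 9/16 = 1621.6875
  black: 2883 × 3/16 = 540.5625
  albino: 2883 × 4/16 = 720.75
Contribution of albino: (726 − 720.75)² / 720.75 = 0.0382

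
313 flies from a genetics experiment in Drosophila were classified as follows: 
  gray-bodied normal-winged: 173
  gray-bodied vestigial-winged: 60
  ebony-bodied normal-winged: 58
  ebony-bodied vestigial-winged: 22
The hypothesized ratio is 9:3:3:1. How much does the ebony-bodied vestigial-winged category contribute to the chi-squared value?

0.304

Under the 9:3:3:1 hypothesis (Σ ratio = 16, N = 313):
  gray-bodied normal-winged: 313 × 9/16 = 176.0625
  gray-bodied vestigial-winged: 313 × 3/16 = 58.6875
  ebony-bodied normal-winged: 313 × 3/16 = 58.6875
  ebony-bodied vestigial-winged: 313 × 1/16 = 19.5625
Contribution of ebony-bodied vestigial-winged: (22 − 19.5625)² / 19.5625 = 0.3037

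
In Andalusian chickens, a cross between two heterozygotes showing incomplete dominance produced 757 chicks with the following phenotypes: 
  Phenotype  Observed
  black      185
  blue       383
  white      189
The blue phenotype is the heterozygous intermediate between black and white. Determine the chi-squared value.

With incomplete dominance, a heterozygote × heterozygote cross gives a 1:2:1 phenotypic ratio.
Under the 1:2:1 hypothesis (Σ ratio = 4, N = 757):
  black: 757 × 1/4 = 189.25
  blue: 757 × 2/4 = 378.5
  white: 757 × 1/4 = 189.25
χ² = Σ (O − E)² / E
  black: (185 − 189.25)² / 189.25 = 0.0954
  blue: (383 − 378.5)² / 378.5 = 0.0535
  white: (189 − 189.25)² / 189.25 = 0.0003
χ² = 0.0954 + 0.0535 + 0.0003 = 0.1492 ≈ 0.149

0.149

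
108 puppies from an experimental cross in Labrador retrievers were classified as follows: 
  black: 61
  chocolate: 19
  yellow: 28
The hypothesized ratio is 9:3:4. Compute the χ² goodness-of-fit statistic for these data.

Total ratio parts = 16. Expected numbers out of 108:
  black: 108 × 9/16 = 60.75
  chocolate: 108 × 3/16 = 20.25
  yellow: 108 × 4/16 = 27
χ² = Σ (O − E)² / E
  black: (61 − 60.75)² / 60.75 = 0.0010
  chocolate: (19 − 20.25)² / 20.25 = 0.0772
  yellow: (28 − 27)² / 27 = 0.0370
χ² = 0.0010 + 0.0772 + 0.0370 = 0.1152 ≈ 0.115

0.115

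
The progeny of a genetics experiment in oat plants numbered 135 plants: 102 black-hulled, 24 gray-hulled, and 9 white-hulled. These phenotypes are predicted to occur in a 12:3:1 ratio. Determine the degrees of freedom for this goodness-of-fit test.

2

A goodness-of-fit test with 3 phenotype classes has df = 3 − 1 = 2.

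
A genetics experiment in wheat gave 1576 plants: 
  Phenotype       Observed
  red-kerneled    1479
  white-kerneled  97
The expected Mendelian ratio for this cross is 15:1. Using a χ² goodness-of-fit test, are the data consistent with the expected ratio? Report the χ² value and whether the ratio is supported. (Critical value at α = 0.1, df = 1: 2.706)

Under the 15:1 hypothesis (Σ ratio = 16, N = 1576):
  red-kerneled: 1576 × 15/16 = 1477.5
  white-kerneled: 1576 × 1/16 = 98.5
χ² = Σ (O − E)² / E
  red-kerneled: (1479 − 1477.5)² / 1477.5 = 0.0015
  white-kerneled: (97 − 98.5)² / 98.5 = 0.0228
χ² = 0.0015 + 0.0228 = 0.0243 ≈ 0.024
Degrees of freedom = 2 − 1 = 1; critical value at α = 0.1 is 2.706.
Since 0.024 < 2.706, we fail to reject the null hypothesis — the data are consistent with the 15:1 ratio.

0.024; consistent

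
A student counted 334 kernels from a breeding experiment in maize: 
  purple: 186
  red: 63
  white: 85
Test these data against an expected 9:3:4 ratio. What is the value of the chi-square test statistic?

Under the 9:3:4 hypothesis (Σ ratio = 16, N = 334):
  purple: 334 × 9/16 = 187.875
  red: 334 × 3/16 = 62.625
  white: 334 × 4/16 = 83.5
χ² = Σ (O − E)² / E
  purple: (186 − 187.875)² / 187.875 = 0.0187
  red: (63 − 62.625)² / 62.625 = 0.0022
  white: (85 − 83.5)² / 83.5 = 0.0269
χ² = 0.0187 + 0.0022 + 0.0269 = 0.0478 ≈ 0.048

0.048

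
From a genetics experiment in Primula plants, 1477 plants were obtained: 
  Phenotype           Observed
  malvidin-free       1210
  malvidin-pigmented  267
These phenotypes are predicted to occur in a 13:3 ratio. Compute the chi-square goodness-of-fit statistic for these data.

The 13:3 ratio has 16 parts, so with N = 1477 the expected counts are:
  malvidin-free: 1477 × 13/16 = 1200.0625
  malvidin-pigmented: 1477 × 3/16 = 276.9375
χ² = Σ (O − E)² / E
  malvidin-free: (1210 − 1200.0625)² / 1200.0625 = 0.0823
  malvidin-pigmented: (267 − 276.9375)² / 276.9375 = 0.3566
χ² = 0.0823 + 0.3566 = 0.4389 ≈ 0.439

0.439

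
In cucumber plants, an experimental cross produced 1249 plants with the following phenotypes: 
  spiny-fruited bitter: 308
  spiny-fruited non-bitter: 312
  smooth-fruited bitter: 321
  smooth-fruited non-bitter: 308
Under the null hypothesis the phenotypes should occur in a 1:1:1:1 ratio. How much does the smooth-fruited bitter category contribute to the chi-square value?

0.245

Total ratio parts = 4. Expected numbers out of 1249:
  spiny-fruited bitter: 1249 × 1/4 = 312.25
  spiny-fruited non-bitter: 1249 × 1/4 = 312.25
  smooth-fruited bitter: 1249 × 1/4 = 312.25
  smooth-fruited non-bitter: 1249 × 1/4 = 312.25
Contribution of smooth-fruited bitter: (321 − 312.25)² / 312.25 = 0.2452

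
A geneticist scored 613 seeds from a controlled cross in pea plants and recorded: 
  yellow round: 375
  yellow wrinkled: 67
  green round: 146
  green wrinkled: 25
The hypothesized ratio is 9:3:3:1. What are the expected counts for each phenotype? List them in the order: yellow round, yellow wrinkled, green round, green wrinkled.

344.8125, 114.9375, 114.9375, 38.3125

Total ratio parts = 16. Expected numbers out of 613:
  yellow round: 613 × 9/16 = 344.8125
  yellow wrinkled: 613 × 3/16 = 114.9375
  green round: 613 × 3/16 = 114.9375
  green wrinkled: 613 × 1/16 = 38.3125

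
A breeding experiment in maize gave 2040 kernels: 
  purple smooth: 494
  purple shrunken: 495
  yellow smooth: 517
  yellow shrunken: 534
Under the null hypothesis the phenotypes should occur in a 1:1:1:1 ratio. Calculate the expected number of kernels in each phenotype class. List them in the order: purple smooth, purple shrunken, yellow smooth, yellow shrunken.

510, 510, 510, 510

Under the 1:1:1:1 hypothesis (Σ ratio = 4, N = 2040):
  purple smooth: 2040 × 1/4 = 510
  purple shrunken: 2040 × 1/4 = 510
  yellow smooth: 2040 × 1/4 = 510
  yellow shrunken: 2040 × 1/4 = 510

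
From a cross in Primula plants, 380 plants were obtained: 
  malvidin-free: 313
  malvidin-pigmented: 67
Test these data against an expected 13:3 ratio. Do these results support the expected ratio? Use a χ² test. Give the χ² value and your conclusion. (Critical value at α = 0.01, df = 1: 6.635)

0.312; consistent

Total ratio parts = 16. Expected numbers out of 380:
  malvidin-free: 380 × 13/16 = 308.75
  malvidin-pigmented: 380 × 3/16 = 71.25
χ² = Σ (O − E)² / E
  malvidin-free: (313 − 308.75)² / 308.75 = 0.0585
  malvidin-pigmented: (67 − 71.25)² / 71.25 = 0.2535
χ² = 0.0585 + 0.2535 = 0.312
Degrees of freedom = 2 − 1 = 1; critical value at α = 0.01 is 6.635.
Since 0.312 < 6.635, we fail to reject the null hypothesis — the data are consistent with the 13:3 ratio.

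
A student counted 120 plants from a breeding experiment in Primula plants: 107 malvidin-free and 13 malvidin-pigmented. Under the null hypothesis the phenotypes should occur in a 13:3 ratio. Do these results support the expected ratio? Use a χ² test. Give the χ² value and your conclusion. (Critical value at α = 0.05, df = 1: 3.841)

Under the 13:3 hypothesis (Σ ratio = 16, N = 120):
  malvidin-free: 120 × 13/16 = 97.5
  malvidin-pigmented: 120 × 3/16 = 22.5
χ² = Σ (O − E)² / E
  malvidin-free: (107 − 97.5)² / 97.5 = 0.9256
  malvidin-pigmented: (13 − 22.5)² / 22.5 = 4.0111
χ² = 0.9256 + 4.0111 = 4.9367 ≈ 4.937
Degrees of freedom = 2 − 1 = 1; critical value at α = 0.05 is 3.841.
Since 4.937 > 3.841, we reject the null hypothesis — the data do not fit the 13:3 ratio.

4.937; not consistent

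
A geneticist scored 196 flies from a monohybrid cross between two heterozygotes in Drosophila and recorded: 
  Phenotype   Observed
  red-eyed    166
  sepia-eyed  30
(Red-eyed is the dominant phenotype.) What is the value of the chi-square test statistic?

9.823

For a monohybrid cross between heterozygotes with complete dominance, the expected phenotypic ratio is 3:1.
Under the 3:1 hypothesis (Σ ratio = 4, N = 196):
  red-eyed: 196 × 3/4 = 147
  sepia-eyed: 196 × 1/4 = 49
χ² = Σ (O − E)² / E
  red-eyed: (166 − 147)² / 147 = 2.4558
  sepia-eyed: (30 − 49)² / 49 = 7.3673
χ² = 2.4558 + 7.3673 = 9.8231 ≈ 9.823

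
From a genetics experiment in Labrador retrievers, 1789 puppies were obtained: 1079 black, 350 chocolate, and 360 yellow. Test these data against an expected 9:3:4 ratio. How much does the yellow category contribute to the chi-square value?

17.021

Expected counts for N = 1789 under a 9:3:4 ratio (total parts = 16):
  black: 1789 × 9/16 = 1006.3125
  chocolate: 1789 × 3/16 = 335.4375
  yellow: 1789 × 4/16 = 447.25
Contribution of yellow: (360 − 447.25)² / 447.25 = 17.0208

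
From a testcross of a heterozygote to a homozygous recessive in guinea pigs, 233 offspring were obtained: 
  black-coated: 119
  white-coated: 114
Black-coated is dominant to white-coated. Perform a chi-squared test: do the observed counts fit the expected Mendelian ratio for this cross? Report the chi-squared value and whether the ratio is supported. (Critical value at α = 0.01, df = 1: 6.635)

0.107; consistent

A testcross of a heterozygote (Aa × aa) gives a 1:1 phenotypic ratio.
The 1:1 ratio has 2 parts, so with N = 233 the expected counts are:
  black-coated: 233 × 1/2 = 116.5
  white-coated: 233 × 1/2 = 116.5
χ² = Σ (O − E)² / E
  black-coated: (119 − 116.5)² / 116.5 = 0.0536
  white-coated: (114 − 116.5)² / 116.5 = 0.0536
χ² = 0.0536 + 0.0536 = 0.1072 ≈ 0.107
Degrees of freedom = 2 − 1 = 1; critical value at α = 0.01 is 6.635.
Since 0.107 < 6.635, we fail to reject the null hypothesis — the data are consistent with the 1:1 ratio.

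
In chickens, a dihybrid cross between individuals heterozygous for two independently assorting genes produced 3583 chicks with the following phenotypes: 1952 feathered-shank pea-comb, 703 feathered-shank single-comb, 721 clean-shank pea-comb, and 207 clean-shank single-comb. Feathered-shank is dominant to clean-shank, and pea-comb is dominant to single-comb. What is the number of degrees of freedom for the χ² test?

3

A dihybrid F₂ with independent assortment and complete dominance at both loci gives a 9:3:3:1 phenotypic ratio.
A goodness-of-fit test with 4 phenotype classes has df = 4 − 1 = 3.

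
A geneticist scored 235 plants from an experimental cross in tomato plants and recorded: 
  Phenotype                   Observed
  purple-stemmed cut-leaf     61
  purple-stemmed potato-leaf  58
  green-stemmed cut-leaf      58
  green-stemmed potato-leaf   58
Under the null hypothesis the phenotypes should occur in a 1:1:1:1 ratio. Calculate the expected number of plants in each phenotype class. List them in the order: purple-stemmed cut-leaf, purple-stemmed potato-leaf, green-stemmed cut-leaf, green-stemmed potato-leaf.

58.75, 58.75, 58.75, 58.75

Total ratio parts = 4. Expected numbers out of 235:
  purple-stemmed cut-leaf: 235 × 1/4 = 58.75
  purple-stemmed potato-leaf: 235 × 1/4 = 58.75
  green-stemmed cut-leaf: 235 × 1/4 = 58.75
  green-stemmed potato-leaf: 235 × 1/4 = 58.75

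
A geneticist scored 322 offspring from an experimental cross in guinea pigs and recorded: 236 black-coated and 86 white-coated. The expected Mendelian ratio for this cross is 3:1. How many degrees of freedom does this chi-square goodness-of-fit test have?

1

A goodness-of-fit test with 2 phenotype classes has df = 2 − 1 = 1.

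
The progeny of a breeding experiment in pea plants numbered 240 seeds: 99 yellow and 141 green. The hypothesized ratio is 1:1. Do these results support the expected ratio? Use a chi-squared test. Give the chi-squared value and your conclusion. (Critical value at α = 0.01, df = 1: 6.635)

7.350; not consistent

The 1:1 ratio has 2 parts, so with N = 240 the expected counts are:
  yellow: 240 × 1/2 = 120
  green: 240 × 1/2 = 120
χ² = Σ (O − E)² / E
  yellow: (99 − 120)² / 120 = 3.6750
  green: (141 − 120)² / 120 = 3.6750
χ² = 3.6750 + 3.6750 = 7.350
Degrees of freedom = 2 − 1 = 1; critical value at α = 0.01 is 6.635.
Since 7.350 > 6.635, we reject the null hypothesis — the data do not fit the 1:1 ratio.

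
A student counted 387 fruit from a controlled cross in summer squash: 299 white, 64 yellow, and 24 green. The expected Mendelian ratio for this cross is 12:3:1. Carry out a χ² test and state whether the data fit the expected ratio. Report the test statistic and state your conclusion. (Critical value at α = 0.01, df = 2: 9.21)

1.276; consistent

The 12:3:1 ratio has 16 parts, so with N = 387 the expected counts are:
  white: 387 × 12/16 = 290.25
  yellow: 387 × 3/16 = 72.5625
  green: 387 × 1/16 = 24.1875
χ² = Σ (O − E)² / E
  white: (299 − 290.25)² / 290.25 = 0.2638
  yellow: (64 − 72.5625)² / 72.5625 = 1.0104
  green: (24 − 24.1875)² / 24.1875 = 0.0015
χ² = 0.2638 + 1.0104 + 0.0015 = 1.2757 ≈ 1.276
Degrees of freedom = 3 − 1 = 2; critical value at α = 0.01 is 9.21.
Since 1.276 < 9.21, we fail to reject the null hypothesis — the data are consistent with the 12:3:1 ratio.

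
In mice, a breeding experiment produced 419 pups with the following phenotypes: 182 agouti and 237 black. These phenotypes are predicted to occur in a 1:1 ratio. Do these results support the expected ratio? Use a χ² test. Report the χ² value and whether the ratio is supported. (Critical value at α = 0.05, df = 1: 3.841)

Expected counts for N = 419 under a 1:1 ratio (total parts = 2):
  agouti: 419 × 1/2 = 209.5
  black: 419 × 1/2 = 209.5
χ² = Σ (O − E)² / E
  agouti: (182 − 209.5)² / 209.5 = 3.6098
  black: (237 − 209.5)² / 209.5 = 3.6098
χ² = 3.6098 + 3.6098 = 7.2196 ≈ 7.220
Degrees of freedom = 2 − 1 = 1; critical value at α = 0.05 is 3.841.
Since 7.220 > 3.841, we reject the null hypothesis — the data do not fit the 1:1 ratio.

7.220; not consistent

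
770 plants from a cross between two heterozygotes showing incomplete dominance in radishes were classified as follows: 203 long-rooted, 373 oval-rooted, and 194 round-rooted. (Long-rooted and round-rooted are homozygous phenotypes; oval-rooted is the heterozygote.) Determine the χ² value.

With incomplete dominance, a heterozygote × heterozygote cross gives a 1:2:1 phenotypic ratio.
Expected counts for N = 770 under a 1:2:1 ratio (total parts = 4):
  long-rooted: 770 × 1/4 = 192.5
  oval-rooted: 770 × 2/4 = 385
  round-rooted: 770 × 1/4 = 192.5
χ² = Σ (O − E)² / E
  long-rooted: (203 − 192.5)² / 192.5 = 0.5727
  oval-rooted: (373 − 385)² / 385 = 0.3740
  round-rooted: (194 − 192.5)² / 192.5 = 0.0117
χ² = 0.5727 + 0.3740 + 0.0117 = 0.9584 ≈ 0.958

0.958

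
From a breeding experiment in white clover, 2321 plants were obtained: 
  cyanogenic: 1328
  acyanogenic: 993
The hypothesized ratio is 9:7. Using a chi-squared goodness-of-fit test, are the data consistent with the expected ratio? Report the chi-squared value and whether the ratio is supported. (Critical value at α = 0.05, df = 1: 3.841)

Under the 9:7 hypothesis (Σ ratio = 16, N = 2321):
  cyanogenic: 2321 × 9/16 = 1305.5625
  acyanogenic: 2321 × 7/16 = 1015.4375
χ² = Σ (O − E)² / E
  cyanogenic: (1328 − 1305.5625)² / 1305.5625 = 0.3856
  acyanogenic: (993 − 1015.4375)² / 1015.4375 = 0.4958
χ² = 0.3856 + 0.4958 = 0.8814 ≈ 0.881
Degrees of freedom = 2 − 1 = 1; critical value at α = 0.05 is 3.841.
Since 0.881 < 3.841, we fail to reject the null hypothesis — the data are consistent with the 9:7 ratio.

0.881; consistent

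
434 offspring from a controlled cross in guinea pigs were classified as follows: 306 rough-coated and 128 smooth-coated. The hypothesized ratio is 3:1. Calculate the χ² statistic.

Under the 3:1 hypothesis (Σ ratio = 4, N = 434):
  rough-coated: 434 × 3/4 = 325.5
  smooth-coated: 434 × 1/4 = 108.5
χ² = Σ (O − E)² / E
  rough-coated: (306 − 325.5)² / 325.5 = 1.1682
  smooth-coated: (128 − 108.5)² / 108.5 = 3.5046
χ² = 1.1682 + 3.5046 = 4.6728 ≈ 4.673

4.673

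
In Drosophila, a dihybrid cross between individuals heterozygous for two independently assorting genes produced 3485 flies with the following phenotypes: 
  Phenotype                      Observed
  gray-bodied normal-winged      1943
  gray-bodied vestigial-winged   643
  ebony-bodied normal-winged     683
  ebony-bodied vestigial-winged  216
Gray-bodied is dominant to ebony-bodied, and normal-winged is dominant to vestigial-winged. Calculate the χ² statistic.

A dihybrid F₂ with independent assortment and complete dominance at both loci gives a 9:3:3:1 phenotypic ratio.
Under the 9:3:3:1 hypothesis (Σ ratio = 16, N = 3485):
  gray-bodied normal-winged: 3485 × 9/16 = 1960.3125
  gray-bodied vestigial-winged: 3485 × 3/16 = 653.4375
  ebony-bodied normal-winged: 3485 × 3/16 = 653.4375
  ebony-bodied vestigial-winged: 3485 × 1/16 = 217.8125
χ² = Σ (O − E)² / E
  gray-bodied normal-winged: (1943 − 1960.3125)² / 1960.3125 = 0.1529
  gray-bodied vestigial-winged: (643 − 653.4375)² / 653.4375 = 0.1667
  ebony-bodied normal-winged: (683 − 653.4375)² / 653.4375 = 1.3375
  ebony-bodied vestigial-winged: (216 − 217.8125)² / 217.8125 = 0.0151
χ² = 0.1529 + 0.1667 + 1.3375 + 0.0151 = 1.6722 ≈ 1.672

1.672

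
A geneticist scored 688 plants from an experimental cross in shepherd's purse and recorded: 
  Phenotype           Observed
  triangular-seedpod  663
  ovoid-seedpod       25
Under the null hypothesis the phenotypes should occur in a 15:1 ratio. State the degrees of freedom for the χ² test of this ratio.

1

A goodness-of-fit test with 2 phenotype classes has df = 2 − 1 = 1.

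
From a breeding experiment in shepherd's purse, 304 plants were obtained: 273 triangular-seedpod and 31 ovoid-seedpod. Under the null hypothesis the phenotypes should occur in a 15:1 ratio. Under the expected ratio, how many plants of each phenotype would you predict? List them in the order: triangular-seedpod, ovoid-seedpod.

The 15:1 ratio has 16 parts, so with N = 304 the expected counts are:
  triangular-seedpod: 304 × 15/16 = 285
  ovoid-seedpod: 304 × 1/16 = 19

285, 19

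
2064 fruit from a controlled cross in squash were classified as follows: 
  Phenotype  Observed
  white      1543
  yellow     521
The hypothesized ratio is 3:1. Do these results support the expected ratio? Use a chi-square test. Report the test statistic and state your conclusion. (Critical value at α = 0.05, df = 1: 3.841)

The 3:1 ratio has 4 parts, so with N = 2064 the expected counts are:
  white: 2064 × 3/4 = 1548
  yellow: 2064 × 1/4 = 516
χ² = Σ (O − E)² / E
  white: (1543 − 1548)² / 1548 = 0.0161
  yellow: (521 − 516)² / 516 = 0.0484
χ² = 0.0161 + 0.0484 = 0.0645 ≈ 0.065
Degrees of freedom = 2 − 1 = 1; critical value at α = 0.05 is 3.841.
Since 0.065 < 3.841, we fail to reject the null hypothesis — the data are consistent with the 3:1 ratio.

0.065; consistent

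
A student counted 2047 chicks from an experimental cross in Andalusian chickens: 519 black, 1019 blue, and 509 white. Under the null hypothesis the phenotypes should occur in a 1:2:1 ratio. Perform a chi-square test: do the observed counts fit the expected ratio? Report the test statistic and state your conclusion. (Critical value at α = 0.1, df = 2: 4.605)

Expected counts for N = 2047 under a 1:2:1 ratio (total parts = 4):
  black: 2047 × 1/4 = 511.75
  blue: 2047 × 2/4 = 1023.5
  white: 2047 × 1/4 = 511.75
χ² = Σ (O − E)² / E
  black: (519 − 511.75)² / 511.75 = 0.1027
  blue: (1019 − 1023.5)² / 1023.5 = 0.0198
  white: (509 − 511.75)² / 511.75 = 0.0148
χ² = 0.1027 + 0.0198 + 0.0148 = 0.1373 ≈ 0.137
Degrees of freedom = 3 − 1 = 2; critical value at α = 0.1 is 4.605.
Since 0.137 < 4.605, we fail to reject the null hypothesis — the data are consistent with the 1:2:1 ratio.

0.137; consistent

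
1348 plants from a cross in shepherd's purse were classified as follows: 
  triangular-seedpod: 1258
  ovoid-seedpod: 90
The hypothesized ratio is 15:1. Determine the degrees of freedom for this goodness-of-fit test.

A goodness-of-fit test with 2 phenotype classes has df = 2 − 1 = 1.

1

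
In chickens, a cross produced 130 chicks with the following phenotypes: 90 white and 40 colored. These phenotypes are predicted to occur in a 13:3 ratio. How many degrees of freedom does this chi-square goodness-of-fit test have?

A goodness-of-fit test with 2 phenotype classes has df = 2 − 1 = 1.

1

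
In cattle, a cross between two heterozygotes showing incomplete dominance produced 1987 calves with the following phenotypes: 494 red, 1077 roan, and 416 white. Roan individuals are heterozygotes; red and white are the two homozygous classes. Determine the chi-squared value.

With incomplete dominance, a heterozygote × heterozygote cross gives a 1:2:1 phenotypic ratio.
Under the 1:2:1 hypothesis (Σ ratio = 4, N = 1987):
  red: 1987 × 1/4 = 496.75
  roan: 1987 × 2/4 = 993.5
  white: 1987 × 1/4 = 496.75
χ² = Σ (O − E)² / E
  red: (494 − 496.75)² / 496.75 = 0.0152
  roan: (1077 − 993.5)² / 993.5 = 7.0179
  white: (416 − 496.75)² / 496.75 = 13.1264
χ² = 0.0152 + 7.0179 + 13.1264 = 20.1595 ≈ 20.160

20.160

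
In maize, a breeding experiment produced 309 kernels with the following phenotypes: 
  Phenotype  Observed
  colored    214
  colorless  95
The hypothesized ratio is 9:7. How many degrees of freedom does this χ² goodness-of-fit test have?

1

A goodness-of-fit test with 2 phenotype classes has df = 2 − 1 = 1.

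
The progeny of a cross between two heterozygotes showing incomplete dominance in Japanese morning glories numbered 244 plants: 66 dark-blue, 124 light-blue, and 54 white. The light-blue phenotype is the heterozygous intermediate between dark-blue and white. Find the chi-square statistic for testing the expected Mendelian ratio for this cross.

With incomplete dominance, a heterozygote × heterozygote cross gives a 1:2:1 phenotypic ratio.
Under the 1:2:1 hypothesis (Σ ratio = 4, N = 244):
  dark-blue: 244 × 1/4 = 61
  light-blue: 244 × 2/4 = 122
  white: 244 × 1/4 = 61
χ² = Σ (O − E)² / E
  dark-blue: (66 − 61)² / 61 = 0.4098
  light-blue: (124 − 122)² / 122 = 0.0328
  white: (54 − 61)² / 61 = 0.8033
χ² = 0.4098 + 0.0328 + 0.8033 = 1.2459 ≈ 1.246

1.246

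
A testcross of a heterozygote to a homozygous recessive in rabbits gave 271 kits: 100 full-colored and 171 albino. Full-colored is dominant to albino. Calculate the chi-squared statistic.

A testcross of a heterozygote (Aa × aa) gives a 1:1 phenotypic ratio.
The 1:1 ratio has 2 parts, so with N = 271 the expected counts are:
  full-colored: 271 × 1/2 = 135.5
  albino: 271 × 1/2 = 135.5
χ² = Σ (O − E)² / E
  full-colored: (100 − 135.5)² / 135.5 = 9.3007
  albino: (171 − 135.5)² / 135.5 = 9.3007
χ² = 9.3007 + 9.3007 = 18.6014 ≈ 18.601

18.601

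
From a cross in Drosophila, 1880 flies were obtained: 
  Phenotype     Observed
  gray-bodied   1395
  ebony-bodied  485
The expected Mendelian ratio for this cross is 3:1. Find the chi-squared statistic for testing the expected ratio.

The 3:1 ratio has 4 parts, so with N = 1880 the expected counts are:
  gray-bodied: 1880 × 3/4 = 1410
  ebony-bodied: 1880 × 1/4 = 470
χ² = Σ (O − E)² / E
  gray-bodied: (1395 − 1410)² / 1410 = 0.1596
  ebony-bodied: (485 − 470)² / 470 = 0.4787
χ² = 0.1596 + 0.4787 = 0.6383 ≈ 0.638

0.638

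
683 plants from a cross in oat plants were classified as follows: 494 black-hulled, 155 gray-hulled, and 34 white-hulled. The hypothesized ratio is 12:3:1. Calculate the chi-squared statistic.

8.084

Expected counts for N = 683 under a 12:3:1 ratio (total parts = 16):
  black-hulled: 683 × 12/16 = 512.25
  gray-hulled: 683 × 3/16 = 128.0625
  white-hulled: 683 × 1/16 = 42.6875
χ² = Σ (O − E)² / E
  black-hulled: (494 − 512.25)² / 512.25 = 0.6502
  gray-hulled: (155 − 128.0625)² / 128.0625 = 5.6662
  white-hulled: (34 − 42.6875)² / 42.6875 = 1.7680
χ² = 0.6502 + 5.6662 + 1.7680 = 8.0844 ≈ 8.084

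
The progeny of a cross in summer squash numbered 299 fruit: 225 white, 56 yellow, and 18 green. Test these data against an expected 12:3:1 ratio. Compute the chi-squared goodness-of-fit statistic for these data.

Total ratio parts = 16. Expected numbers out of 299:
  white: 299 × 12/16 = 224.25
  yellow: 299 × 3/16 = 56.0625
  green: 299 × 1/16 = 18.6875
χ² = Σ (O − E)² / E
  white: (225 − 224.25)² / 224.25 = 0.0025
  yellow: (56 − 56.0625)² / 56.0625 = 0.0001
  green: (18 − 18.6875)² / 18.6875 = 0.0253
χ² = 0.0025 + 0.0001 + 0.0253 = 0.0279 ≈ 0.028

0.028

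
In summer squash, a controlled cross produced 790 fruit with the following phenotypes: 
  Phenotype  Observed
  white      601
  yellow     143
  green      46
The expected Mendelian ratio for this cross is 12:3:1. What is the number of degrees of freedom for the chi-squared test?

A goodness-of-fit test with 3 phenotype classes has df = 3 − 1 = 2.

2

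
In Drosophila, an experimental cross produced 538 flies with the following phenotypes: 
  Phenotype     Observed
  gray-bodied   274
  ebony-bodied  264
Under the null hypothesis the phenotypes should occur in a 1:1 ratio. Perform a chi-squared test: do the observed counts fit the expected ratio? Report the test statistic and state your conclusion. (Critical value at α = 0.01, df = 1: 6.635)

Under the 1:1 hypothesis (Σ ratio = 2, N = 538):
  gray-bodied: 538 × 1/2 = 269
  ebony-bodied: 538 × 1/2 = 269
χ² = Σ (O − E)² / E
  gray-bodied: (274 − 269)² / 269 = 0.0929
  ebony-bodied: (264 − 269)² / 269 = 0.0929
χ² = 0.0929 + 0.0929 = 0.1858 ≈ 0.186
Degrees of freedom = 2 − 1 = 1; critical value at α = 0.01 is 6.635.
Since 0.186 < 6.635, we fail to reject the null hypothesis — the data are consistent with the 1:1 ratio.

0.186; consistent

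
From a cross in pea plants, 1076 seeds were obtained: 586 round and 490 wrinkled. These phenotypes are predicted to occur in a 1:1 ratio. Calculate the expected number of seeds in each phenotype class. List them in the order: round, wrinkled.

538, 538

Total ratio parts = 2. Expected numbers out of 1076:
  round: 1076 × 1/2 = 538
  wrinkled: 1076 × 1/2 = 538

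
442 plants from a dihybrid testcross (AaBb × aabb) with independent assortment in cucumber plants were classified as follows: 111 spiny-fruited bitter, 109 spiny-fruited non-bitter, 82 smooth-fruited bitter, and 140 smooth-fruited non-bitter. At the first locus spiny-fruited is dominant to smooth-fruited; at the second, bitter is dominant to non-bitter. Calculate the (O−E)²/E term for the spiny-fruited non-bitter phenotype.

0.020

A dihybrid testcross with independent assortment gives a 1:1:1:1 ratio.
Under the 1:1:1:1 hypothesis (Σ ratio = 4, N = 442):
  spiny-fruited bitter: 442 × 1/4 = 110.5
  spiny-fruited non-bitter: 442 × 1/4 = 110.5
  smooth-fruited bitter: 442 × 1/4 = 110.5
  smooth-fruited non-bitter: 442 × 1/4 = 110.5
Contribution of spiny-fruited non-bitter: (109 − 110.5)² / 110.5 = 0.0204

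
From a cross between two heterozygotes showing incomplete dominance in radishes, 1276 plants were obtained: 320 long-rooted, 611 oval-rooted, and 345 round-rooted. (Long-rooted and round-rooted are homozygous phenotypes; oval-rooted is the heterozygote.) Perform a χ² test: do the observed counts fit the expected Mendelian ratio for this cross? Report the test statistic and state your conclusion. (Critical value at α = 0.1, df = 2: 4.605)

With incomplete dominance, a heterozygote × heterozygote cross gives a 1:2:1 phenotypic ratio.
The 1:2:1 ratio has 4 parts, so with N = 1276 the expected counts are:
  long-rooted: 1276 × 1/4 = 319
  oval-rooted: 1276 × 2/4 = 638
  round-rooted: 1276 × 1/4 = 319
χ² = Σ (O − E)² / E
  long-rooted: (320 − 319)² / 319 = 0.0031
  oval-rooted: (611 − 638)² / 638 = 1.1426
  round-rooted: (345 − 319)² / 319 = 2.1191
χ² = 0.0031 + 1.1426 + 2.1191 = 3.2648 ≈ 3.265
Degrees of freedom = 3 − 1 = 2; critical value at α = 0.1 is 4.605.
Since 3.265 < 4.605, we fail to reject the null hypothesis — the data are consistent with the 1:2:1 ratio.

3.265; consistent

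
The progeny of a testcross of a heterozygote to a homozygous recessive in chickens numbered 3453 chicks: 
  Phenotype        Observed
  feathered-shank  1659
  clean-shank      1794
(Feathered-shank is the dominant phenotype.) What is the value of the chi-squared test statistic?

A testcross of a heterozygote (Aa × aa) gives a 1:1 phenotypic ratio.
Under the 1:1 hypothesis (Σ ratio = 2, N = 3453):
  feathered-shank: 3453 × 1/2 = 1726.5
  clean-shank: 3453 × 1/2 = 1726.5
χ² = Σ (O − E)² / E
  feathered-shank: (1659 − 1726.5)² / 1726.5 = 2.6390
  clean-shank: (1794 − 1726.5)² / 1726.5 = 2.6390
χ² = 2.6390 + 2.6390 = 5.278

5.278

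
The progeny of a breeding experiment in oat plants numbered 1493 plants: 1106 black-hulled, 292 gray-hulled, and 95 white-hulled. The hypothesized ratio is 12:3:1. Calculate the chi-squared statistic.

0.719

Total ratio parts = 16. Expected numbers out of 1493:
  black-hulled: 1493 × 12/16 = 1119.75
  gray-hulled: 1493 × 3/16 = 279.9375
  white-hulled: 1493 × 1/16 = 93.3125
χ² = Σ (O − E)² / E
  black-hulled: (1106 − 1119.75)² / 1119.75 = 0.1688
  gray-hulled: (292 − 279.9375)² / 279.9375 = 0.5198
  white-hulled: (95 − 93.3125)² / 93.3125 = 0.0305
χ² = 0.1688 + 0.5198 + 0.0305 = 0.7191 ≈ 0.719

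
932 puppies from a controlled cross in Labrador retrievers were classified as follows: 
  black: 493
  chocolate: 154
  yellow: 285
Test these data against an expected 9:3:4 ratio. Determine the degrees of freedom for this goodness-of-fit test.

A goodness-of-fit test with 3 phenotype classes has df = 3 − 1 = 2.

2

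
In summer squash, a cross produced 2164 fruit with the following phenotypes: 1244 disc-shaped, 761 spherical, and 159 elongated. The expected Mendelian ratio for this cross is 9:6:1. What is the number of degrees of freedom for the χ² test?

A goodness-of-fit test with 3 phenotype classes has df = 3 − 1 = 2.

2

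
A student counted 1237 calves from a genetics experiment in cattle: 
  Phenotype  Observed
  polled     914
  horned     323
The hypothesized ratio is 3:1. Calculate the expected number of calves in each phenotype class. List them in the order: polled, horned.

927.75, 309.25

Under the 3:1 hypothesis (Σ ratio = 4, N = 1237):
  polled: 1237 × 3/4 = 927.75
  horned: 1237 × 1/4 = 309.25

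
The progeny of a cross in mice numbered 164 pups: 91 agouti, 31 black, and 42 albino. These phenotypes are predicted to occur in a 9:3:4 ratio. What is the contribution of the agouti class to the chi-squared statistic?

0.017

The 9:3:4 ratio has 16 parts, so with N = 164 the expected counts are:
  agouti: 164 × 9/16 = 92.25
  black: 164 × 3/16 = 30.75
  albino: 164 × 4/16 = 41
Contribution of agouti: (91 − 92.25)² / 92.25 = 0.0169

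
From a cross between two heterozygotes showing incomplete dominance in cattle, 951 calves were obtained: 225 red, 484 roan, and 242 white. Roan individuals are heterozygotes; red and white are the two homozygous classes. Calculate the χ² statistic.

With incomplete dominance, a heterozygote × heterozygote cross gives a 1:2:1 phenotypic ratio.
Expected counts for N = 951 under a 1:2:1 ratio (total parts = 4):
  red: 951 × 1/4 = 237.75
  roan: 951 × 2/4 = 475.5
  white: 951 × 1/4 = 237.75
χ² = Σ (O − E)² / E
  red: (225 − 237.75)² / 237.75 = 0.6838
  roan: (484 − 475.5)² / 475.5 = 0.1519
  white: (242 − 237.75)² / 237.75 = 0.0760
χ² = 0.6838 + 0.1519 + 0.0760 = 0.9117 ≈ 0.912

0.912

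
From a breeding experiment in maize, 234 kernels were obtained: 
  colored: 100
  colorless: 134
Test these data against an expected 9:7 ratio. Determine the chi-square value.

17.368

The 9:7 ratio has 16 parts, so with N = 234 the expected counts are:
  colored: 234 × 9/16 = 131.625
  colorless: 234 × 7/16 = 102.375
χ² = Σ (O − E)² / E
  colored: (100 − 131.625)² / 131.625 = 7.5984
  colorless: (134 − 102.375)² / 102.375 = 9.7694
χ² = 7.5984 + 9.7694 = 17.3678 ≈ 17.368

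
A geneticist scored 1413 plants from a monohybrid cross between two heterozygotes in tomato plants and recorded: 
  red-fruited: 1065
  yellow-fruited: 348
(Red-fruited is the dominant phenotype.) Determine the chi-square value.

0.104

For a monohybrid cross between heterozygotes with complete dominance, the expected phenotypic ratio is 3:1.
Under the 3:1 hypothesis (Σ ratio = 4, N = 1413):
  red-fruited: 1413 × 3/4 = 1059.75
  yellow-fruited: 1413 × 1/4 = 353.25
χ² = Σ (O − E)² / E
  red-fruited: (1065 − 1059.75)² / 1059.75 = 0.0260
  yellow-fruited: (348 − 353.25)² / 353.25 = 0.0780
χ² = 0.0260 + 0.0780 = 0.104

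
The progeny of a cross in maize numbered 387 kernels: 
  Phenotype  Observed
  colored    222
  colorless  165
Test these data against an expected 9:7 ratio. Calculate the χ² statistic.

0.195

Total ratio parts = 16. Expected numbers out of 387:
  colored: 387 × 9/16 = 217.6875
  colorless: 387 × 7/16 = 169.3125
χ² = Σ (O − E)² / E
  colored: (222 − 217.6875)² / 217.6875 = 0.0854
  colorless: (165 − 169.3125)² / 169.3125 = 0.1098
χ² = 0.0854 + 0.1098 = 0.1952 ≈ 0.195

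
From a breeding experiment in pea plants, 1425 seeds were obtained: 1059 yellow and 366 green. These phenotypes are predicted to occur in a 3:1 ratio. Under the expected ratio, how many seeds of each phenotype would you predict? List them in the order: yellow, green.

The 3:1 ratio has 4 parts, so with N = 1425 the expected counts are:
  yellow: 1425 × 3/4 = 1068.75
  green: 1425 × 1/4 = 356.25

1068.75, 356.25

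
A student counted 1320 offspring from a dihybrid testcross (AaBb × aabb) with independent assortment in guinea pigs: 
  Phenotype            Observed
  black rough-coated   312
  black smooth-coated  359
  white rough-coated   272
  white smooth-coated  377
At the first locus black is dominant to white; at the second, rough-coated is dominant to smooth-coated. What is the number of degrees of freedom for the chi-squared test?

A dihybrid testcross with independent assortment gives a 1:1:1:1 ratio.
A goodness-of-fit test with 4 phenotype classes has df = 4 − 1 = 3.

3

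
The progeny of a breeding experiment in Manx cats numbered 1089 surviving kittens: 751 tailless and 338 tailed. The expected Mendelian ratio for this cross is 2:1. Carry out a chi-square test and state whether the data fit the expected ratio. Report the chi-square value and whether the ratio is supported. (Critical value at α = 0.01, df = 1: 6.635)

2.583; consistent

Expected counts for N = 1089 under a 2:1 ratio (total parts = 3):
  tailless: 1089 × 2/3 = 726
  tailed: 1089 × 1/3 = 363
χ² = Σ (O − E)² / E
  tailless: (751 − 726)² / 726 = 0.8609
  tailed: (338 − 363)² / 363 = 1.7218
χ² = 0.8609 + 1.7218 = 2.5827 ≈ 2.583
Degrees of freedom = 2 − 1 = 1; critical value at α = 0.01 is 6.635.
Since 2.583 < 6.635, we fail to reject the null hypothesis — the data are consistent with the 2:1 ratio.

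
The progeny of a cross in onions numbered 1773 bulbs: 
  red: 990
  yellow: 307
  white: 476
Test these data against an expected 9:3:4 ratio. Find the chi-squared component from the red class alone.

Total ratio parts = 16. Expected numbers out of 1773:
  red: 1773 × 9/16 = 997.3125
  yellow: 1773 × 3/16 = 332.4375
  white: 1773 × 4/16 = 443.25
Contribution of red: (990 − 997.3125)² / 997.3125 = 0.0536

0.054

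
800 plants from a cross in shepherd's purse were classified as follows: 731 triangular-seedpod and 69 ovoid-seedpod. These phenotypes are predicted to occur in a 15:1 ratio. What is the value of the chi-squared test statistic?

Under the 15:1 hypothesis (Σ ratio = 16, N = 800):
  triangular-seedpod: 800 × 15/16 = 750
  ovoid-seedpod: 800 × 1/16 = 50
χ² = Σ (O − E)² / E
  triangular-seedpod: (731 − 750)² / 750 = 0.4813
  ovoid-seedpod: (69 − 50)² / 50 = 7.2200
χ² = 0.4813 + 7.2200 = 7.7013 ≈ 7.701

7.701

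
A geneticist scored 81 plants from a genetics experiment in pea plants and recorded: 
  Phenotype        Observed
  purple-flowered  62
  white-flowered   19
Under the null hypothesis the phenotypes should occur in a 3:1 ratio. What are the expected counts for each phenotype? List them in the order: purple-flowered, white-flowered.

The 3:1 ratio has 4 parts, so with N = 81 the expected counts are:
  purple-flowered: 81 × 3/4 = 60.75
  white-flowered: 81 × 1/4 = 20.25

60.75, 20.25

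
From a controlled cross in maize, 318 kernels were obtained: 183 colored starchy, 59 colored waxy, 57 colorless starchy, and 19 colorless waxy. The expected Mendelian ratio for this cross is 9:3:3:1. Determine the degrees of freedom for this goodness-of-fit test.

3

A goodness-of-fit test with 4 phenotype classes has df = 4 − 1 = 3.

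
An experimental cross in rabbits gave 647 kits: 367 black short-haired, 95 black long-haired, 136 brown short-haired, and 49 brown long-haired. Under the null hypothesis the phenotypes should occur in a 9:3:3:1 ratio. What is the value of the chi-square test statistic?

Total ratio parts = 16. Expected numbers out of 647:
  black short-haired: 647 × 9/16 = 363.9375
  black long-haired: 647 × 3/16 = 121.3125
  brown short-haired: 647 × 3/16 = 121.3125
  brown long-haired: 647 × 1/16 = 40.4375
χ² = Σ (O − E)² / E
  black short-haired: (367 − 363.9375)² / 363.9375 = 0.0258
  black long-haired: (95 − 121.3125)² / 121.3125 = 5.7071
  brown short-haired: (136 − 121.3125)² / 121.3125 = 1.7782
  brown long-haired: (49 − 40.4375)² / 40.4375 = 1.8131
χ² = 0.0258 + 5.7071 + 1.7782 + 1.8131 = 9.3242 ≈ 9.324

9.324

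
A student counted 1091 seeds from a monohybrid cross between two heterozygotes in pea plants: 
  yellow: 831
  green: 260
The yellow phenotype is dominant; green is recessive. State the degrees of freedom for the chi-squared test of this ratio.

For a monohybrid cross between heterozygotes with complete dominance, the expected phenotypic ratio is 3:1.
A goodness-of-fit test with 2 phenotype classes has df = 2 − 1 = 1.

1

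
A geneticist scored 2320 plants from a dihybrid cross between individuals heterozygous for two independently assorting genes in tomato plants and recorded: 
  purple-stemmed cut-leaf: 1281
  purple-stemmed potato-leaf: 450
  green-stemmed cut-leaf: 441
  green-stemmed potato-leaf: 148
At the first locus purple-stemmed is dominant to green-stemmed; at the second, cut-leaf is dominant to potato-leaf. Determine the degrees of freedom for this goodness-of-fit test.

3

A dihybrid F₂ with independent assortment and complete dominance at both loci gives a 9:3:3:1 phenotypic ratio.
A goodness-of-fit test with 4 phenotype classes has df = 4 − 1 = 3.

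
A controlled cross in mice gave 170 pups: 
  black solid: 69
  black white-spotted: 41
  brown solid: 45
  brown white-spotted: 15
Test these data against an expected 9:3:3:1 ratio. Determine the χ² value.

17.231

Under the 9:3:3:1 hypothesis (Σ ratio = 16, N = 170):
  black solid: 170 × 9/16 = 95.625
  black white-spotted: 170 × 3/16 = 31.875
  brown solid: 170 × 3/16 = 31.875
  brown white-spotted: 170 × 1/16 = 10.625
χ² = Σ (O − E)² / E
  black solid: (69 − 95.625)² / 95.625 = 7.4132
  black white-spotted: (41 − 31.875)² / 31.875 = 2.6123
  brown solid: (45 − 31.875)² / 31.875 = 5.4044
  brown white-spotted: (15 − 10.625)² / 10.625 = 1.8015
χ² = 7.4132 + 2.6123 + 5.4044 + 1.8015 = 17.2314 ≈ 17.231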